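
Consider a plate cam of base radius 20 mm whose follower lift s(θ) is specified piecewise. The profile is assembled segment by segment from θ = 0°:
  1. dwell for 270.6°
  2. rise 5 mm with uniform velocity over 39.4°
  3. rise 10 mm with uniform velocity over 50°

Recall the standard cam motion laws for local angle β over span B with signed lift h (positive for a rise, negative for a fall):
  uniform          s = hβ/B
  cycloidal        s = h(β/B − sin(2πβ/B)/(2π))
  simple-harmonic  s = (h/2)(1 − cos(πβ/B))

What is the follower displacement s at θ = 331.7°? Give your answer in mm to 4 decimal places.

seg 1 [0°–270.6°] dwell: s stays 0.0000
seg 2 [270.6°–310°] uniform, h=5: full span → s += 5 → s = 5.0000
seg 3 [310°–360°] uniform, h=10: θ=331.7° here. β=21.7, B=50. 10·21.7/50 = 4.3400 → s = 9.3400

9.3400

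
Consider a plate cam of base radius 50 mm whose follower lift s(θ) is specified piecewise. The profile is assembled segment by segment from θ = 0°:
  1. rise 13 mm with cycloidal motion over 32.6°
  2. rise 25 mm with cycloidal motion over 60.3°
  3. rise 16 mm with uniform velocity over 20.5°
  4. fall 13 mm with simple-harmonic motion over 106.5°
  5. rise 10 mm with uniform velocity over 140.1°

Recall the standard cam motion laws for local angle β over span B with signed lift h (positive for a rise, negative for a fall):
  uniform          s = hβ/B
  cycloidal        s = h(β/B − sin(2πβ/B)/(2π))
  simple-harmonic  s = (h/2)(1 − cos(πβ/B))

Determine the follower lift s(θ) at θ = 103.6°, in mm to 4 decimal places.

seg 1 [0°–32.6°] cycloidal, h=13: full span → s += 13 → s = 13.0000
seg 2 [32.6°–92.9°] cycloidal, h=25: full span → s += 25 → s = 38.0000
seg 3 [92.9°–113.4°] uniform, h=16: θ=103.6° here. β=10.7, B=20.5. 16·10.7/20.5 = 8.3512 → s = 46.3512

46.3512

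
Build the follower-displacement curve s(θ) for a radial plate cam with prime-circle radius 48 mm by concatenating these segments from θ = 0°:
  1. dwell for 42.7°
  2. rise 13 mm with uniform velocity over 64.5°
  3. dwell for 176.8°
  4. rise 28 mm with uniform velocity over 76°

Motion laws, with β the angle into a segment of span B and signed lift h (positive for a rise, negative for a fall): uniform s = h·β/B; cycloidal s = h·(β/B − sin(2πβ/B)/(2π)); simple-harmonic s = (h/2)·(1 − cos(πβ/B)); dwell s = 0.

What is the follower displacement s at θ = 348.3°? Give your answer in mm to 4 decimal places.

seg 1 [0°–42.7°] dwell: s stays 0.0000
seg 2 [42.7°–107.2°] uniform, h=13: full span → s += 13 → s = 13.0000
seg 3 [107.2°–284°] dwell: s stays 13.0000
seg 4 [284°–360°] uniform, h=28: θ=348.3° here. β=64.3, B=76. 28·64.3/76 = 23.6895 → s = 36.6895

36.6895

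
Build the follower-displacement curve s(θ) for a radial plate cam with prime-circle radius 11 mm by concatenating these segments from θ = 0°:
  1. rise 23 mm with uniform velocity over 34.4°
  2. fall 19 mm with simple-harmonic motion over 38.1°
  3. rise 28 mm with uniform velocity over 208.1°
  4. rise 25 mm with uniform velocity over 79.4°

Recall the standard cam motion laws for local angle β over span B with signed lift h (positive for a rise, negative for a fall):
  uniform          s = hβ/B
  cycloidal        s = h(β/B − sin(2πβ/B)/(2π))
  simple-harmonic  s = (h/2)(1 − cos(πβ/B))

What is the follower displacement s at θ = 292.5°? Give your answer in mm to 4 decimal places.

seg 1 [0°–34.4°] uniform, h=23: full span → s += 23 → s = 23.0000
seg 2 [34.4°–72.5°] simple-harmonic, h=-19: full span → s += -19 → s = 4.0000
seg 3 [72.5°–280.6°] uniform, h=28: full span → s += 28 → s = 32.0000
seg 4 [280.6°–360°] uniform, h=25: θ=292.5° here. β=11.9, B=79.4. 25·11.9/79.4 = 3.7469 → s = 35.7469

35.7469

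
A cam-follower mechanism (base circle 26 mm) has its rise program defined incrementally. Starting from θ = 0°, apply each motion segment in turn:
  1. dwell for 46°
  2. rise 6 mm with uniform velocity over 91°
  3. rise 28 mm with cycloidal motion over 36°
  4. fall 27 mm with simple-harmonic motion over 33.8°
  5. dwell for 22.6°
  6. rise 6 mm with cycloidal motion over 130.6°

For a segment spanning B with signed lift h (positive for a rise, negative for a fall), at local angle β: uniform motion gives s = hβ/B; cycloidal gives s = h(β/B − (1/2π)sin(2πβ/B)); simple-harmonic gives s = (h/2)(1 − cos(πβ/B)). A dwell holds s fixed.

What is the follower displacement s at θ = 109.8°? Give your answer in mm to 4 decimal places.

seg 1 [0°–46°] dwell: s stays 0.0000
seg 2 [46°–137°] uniform, h=6: θ=109.8° here. β=63.8, B=91. 6·63.8/91 = 4.2066 → s = 4.2066

4.2066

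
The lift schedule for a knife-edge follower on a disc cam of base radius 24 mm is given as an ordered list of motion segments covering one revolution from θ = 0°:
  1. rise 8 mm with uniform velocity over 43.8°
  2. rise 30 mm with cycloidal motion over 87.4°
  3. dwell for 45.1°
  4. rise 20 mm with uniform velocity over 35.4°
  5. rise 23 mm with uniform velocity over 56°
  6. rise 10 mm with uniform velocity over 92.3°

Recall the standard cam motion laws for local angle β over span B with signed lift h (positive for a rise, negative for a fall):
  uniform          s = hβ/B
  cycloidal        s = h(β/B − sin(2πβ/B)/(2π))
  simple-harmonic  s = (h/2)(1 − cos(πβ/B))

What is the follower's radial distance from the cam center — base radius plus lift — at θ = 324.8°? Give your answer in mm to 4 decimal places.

seg 1 [0°–43.8°] uniform, h=8: full span → s += 8 → s = 8.0000
seg 2 [43.8°–131.2°] cycloidal, h=30: full span → s += 30 → s = 38.0000
seg 3 [131.2°–176.3°] dwell: s stays 38.0000
seg 4 [176.3°–211.7°] uniform, h=20: full span → s += 20 → s = 58.0000
seg 5 [211.7°–267.7°] uniform, h=23: full span → s += 23 → s = 81.0000
seg 6 [267.7°–360°] uniform, h=10: θ=324.8° here. β=57.1, B=92.3. 10·57.1/92.3 = 6.1863 → s = 87.1863
radial distance = base radius + s = 24 + 87.1863 = 111.1863

111.1863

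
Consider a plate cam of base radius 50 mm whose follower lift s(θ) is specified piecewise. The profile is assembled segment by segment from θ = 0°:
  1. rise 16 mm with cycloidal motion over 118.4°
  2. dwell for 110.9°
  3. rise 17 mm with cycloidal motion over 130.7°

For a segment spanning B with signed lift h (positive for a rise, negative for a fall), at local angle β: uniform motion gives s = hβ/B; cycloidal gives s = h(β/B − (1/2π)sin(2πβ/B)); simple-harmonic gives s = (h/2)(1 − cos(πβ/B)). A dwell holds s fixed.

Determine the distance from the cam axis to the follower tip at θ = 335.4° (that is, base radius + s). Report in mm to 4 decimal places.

seg 1 [0°–118.4°] cycloidal, h=16: full span → s += 16 → s = 16.0000
seg 2 [118.4°–229.3°] dwell: s stays 16.0000
seg 3 [229.3°–360°] cycloidal, h=17: θ=335.4° here. β=106.1, B=130.7. 17·(0.8118 − sin(2π·0.8118)/(2π)) = 16.3046 → s = 32.3046
radial distance = base radius + s = 50 + 32.3046 = 82.3046

82.3046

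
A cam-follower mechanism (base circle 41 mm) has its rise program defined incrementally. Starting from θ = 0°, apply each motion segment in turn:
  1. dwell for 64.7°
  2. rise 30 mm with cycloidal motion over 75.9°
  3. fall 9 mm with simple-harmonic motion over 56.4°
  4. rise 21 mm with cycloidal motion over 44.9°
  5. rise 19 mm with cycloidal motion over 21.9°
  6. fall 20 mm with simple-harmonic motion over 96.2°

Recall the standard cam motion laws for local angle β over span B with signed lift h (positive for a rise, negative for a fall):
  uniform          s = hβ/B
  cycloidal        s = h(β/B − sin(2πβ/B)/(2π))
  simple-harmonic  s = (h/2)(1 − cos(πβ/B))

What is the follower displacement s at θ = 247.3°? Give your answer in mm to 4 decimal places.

seg 1 [0°–64.7°] dwell: s stays 0.0000
seg 2 [64.7°–140.6°] cycloidal, h=30: full span → s += 30 → s = 30.0000
seg 3 [140.6°–197°] simple-harmonic, h=-9: full span → s += -9 → s = 21.0000
seg 4 [197°–241.9°] cycloidal, h=21: full span → s += 21 → s = 42.0000
seg 5 [241.9°–263.8°] cycloidal, h=19: θ=247.3° here. β=5.4, B=21.9. 19·(0.2466 − sin(2π·0.2466)/(2π)) = 1.6617 → s = 43.6617

43.6617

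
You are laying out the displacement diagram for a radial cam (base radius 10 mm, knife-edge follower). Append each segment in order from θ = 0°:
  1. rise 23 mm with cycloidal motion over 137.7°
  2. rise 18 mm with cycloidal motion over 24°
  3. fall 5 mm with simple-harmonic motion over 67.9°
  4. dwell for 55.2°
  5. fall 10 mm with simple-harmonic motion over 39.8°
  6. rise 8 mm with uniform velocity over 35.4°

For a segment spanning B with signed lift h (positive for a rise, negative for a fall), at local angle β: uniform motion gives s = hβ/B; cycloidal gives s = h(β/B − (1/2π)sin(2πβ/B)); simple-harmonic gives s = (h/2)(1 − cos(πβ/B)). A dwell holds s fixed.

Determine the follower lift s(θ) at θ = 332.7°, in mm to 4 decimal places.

seg 1 [0°–137.7°] cycloidal, h=23: full span → s += 23 → s = 23.0000
seg 2 [137.7°–161.7°] cycloidal, h=18: full span → s += 18 → s = 41.0000
seg 3 [161.7°–229.6°] simple-harmonic, h=-5: full span → s += -5 → s = 36.0000
seg 4 [229.6°–284.8°] dwell: s stays 36.0000
seg 5 [284.8°–324.6°] simple-harmonic, h=-10: full span → s += -10 → s = 26.0000
seg 6 [324.6°–360°] uniform, h=8: θ=332.7° here. β=8.1, B=35.4. 8·8.1/35.4 = 1.8305 → s = 27.8305

27.8305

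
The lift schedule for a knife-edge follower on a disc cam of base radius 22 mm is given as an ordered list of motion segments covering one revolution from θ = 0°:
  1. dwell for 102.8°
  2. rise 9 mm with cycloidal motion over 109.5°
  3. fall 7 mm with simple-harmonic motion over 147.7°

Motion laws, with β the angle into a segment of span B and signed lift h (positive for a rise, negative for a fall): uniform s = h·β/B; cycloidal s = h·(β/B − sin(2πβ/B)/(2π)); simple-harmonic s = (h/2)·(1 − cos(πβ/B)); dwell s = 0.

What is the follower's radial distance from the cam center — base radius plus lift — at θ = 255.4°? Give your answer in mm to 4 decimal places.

seg 1 [0°–102.8°] dwell: s stays 0.0000
seg 2 [102.8°–212.3°] cycloidal, h=9: full span → s += 9 → s = 9.0000
seg 3 [212.3°–360°] simple-harmonic, h=-7: θ=255.4° here. β=43.1, B=147.7. -7/2·(1 − cos(π·0.2918)) = -1.3706 → s = 7.6294
radial distance = base radius + s = 22 + 7.6294 = 29.6294

29.6294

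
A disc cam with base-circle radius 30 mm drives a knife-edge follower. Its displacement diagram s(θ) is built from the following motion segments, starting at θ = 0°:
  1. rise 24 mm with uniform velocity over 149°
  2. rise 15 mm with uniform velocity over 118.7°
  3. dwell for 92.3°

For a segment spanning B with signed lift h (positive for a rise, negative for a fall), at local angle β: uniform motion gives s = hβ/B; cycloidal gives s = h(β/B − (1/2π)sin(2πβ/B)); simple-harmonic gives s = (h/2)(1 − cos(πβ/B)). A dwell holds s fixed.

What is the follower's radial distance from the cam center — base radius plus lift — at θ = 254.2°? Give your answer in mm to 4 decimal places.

seg 1 [0°–149°] uniform, h=24: full span → s += 24 → s = 24.0000
seg 2 [149°–267.7°] uniform, h=15: θ=254.2° here. β=105.2, B=118.7. 15·105.2/118.7 = 13.2940 → s = 37.2940
radial distance = base radius + s = 30 + 37.2940 = 67.2940

67.2940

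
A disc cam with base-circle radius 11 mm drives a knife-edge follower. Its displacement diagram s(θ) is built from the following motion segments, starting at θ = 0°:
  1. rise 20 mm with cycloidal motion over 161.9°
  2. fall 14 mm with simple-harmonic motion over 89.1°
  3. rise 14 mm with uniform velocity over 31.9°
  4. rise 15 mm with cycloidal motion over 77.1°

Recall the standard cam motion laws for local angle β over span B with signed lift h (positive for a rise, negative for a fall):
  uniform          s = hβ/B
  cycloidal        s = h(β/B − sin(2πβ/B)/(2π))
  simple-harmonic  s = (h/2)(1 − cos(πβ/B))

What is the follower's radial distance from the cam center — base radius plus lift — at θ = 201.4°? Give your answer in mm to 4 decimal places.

seg 1 [0°–161.9°] cycloidal, h=20: full span → s += 20 → s = 20.0000
seg 2 [161.9°–251°] simple-harmonic, h=-14: θ=201.4° here. β=39.5, B=89.1. -14/2·(1 − cos(π·0.4433)) = -5.7602 → s = 14.2398
radial distance = base radius + s = 11 + 14.2398 = 25.2398

25.2398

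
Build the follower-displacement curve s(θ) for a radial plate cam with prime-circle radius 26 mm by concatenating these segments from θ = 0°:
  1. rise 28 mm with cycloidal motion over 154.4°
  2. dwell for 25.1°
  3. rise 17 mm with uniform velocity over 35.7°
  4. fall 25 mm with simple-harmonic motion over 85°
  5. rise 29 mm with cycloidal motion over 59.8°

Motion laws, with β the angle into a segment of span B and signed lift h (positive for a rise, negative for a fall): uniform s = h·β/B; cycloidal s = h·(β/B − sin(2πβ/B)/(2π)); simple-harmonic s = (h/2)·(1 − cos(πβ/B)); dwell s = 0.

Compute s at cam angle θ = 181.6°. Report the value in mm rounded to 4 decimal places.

seg 1 [0°–154.4°] cycloidal, h=28: full span → s += 28 → s = 28.0000
seg 2 [154.4°–179.5°] dwell: s stays 28.0000
seg 3 [179.5°–215.2°] uniform, h=17: θ=181.6° here. β=2.1, B=35.7. 17·2.1/35.7 = 1.0000 → s = 29.0000

29.0000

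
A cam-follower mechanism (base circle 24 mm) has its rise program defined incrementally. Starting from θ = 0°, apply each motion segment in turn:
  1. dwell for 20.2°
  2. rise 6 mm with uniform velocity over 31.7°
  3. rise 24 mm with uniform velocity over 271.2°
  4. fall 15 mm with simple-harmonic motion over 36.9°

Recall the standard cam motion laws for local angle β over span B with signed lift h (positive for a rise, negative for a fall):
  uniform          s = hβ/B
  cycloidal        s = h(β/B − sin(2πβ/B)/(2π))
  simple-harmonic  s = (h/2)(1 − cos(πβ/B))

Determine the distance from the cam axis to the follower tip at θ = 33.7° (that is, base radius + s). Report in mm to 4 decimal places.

seg 1 [0°–20.2°] dwell: s stays 0.0000
seg 2 [20.2°–51.9°] uniform, h=6: θ=33.7° here. β=13.5, B=31.7. 6·13.5/31.7 = 2.5552 → s = 2.5552
radial distance = base radius + s = 24 + 2.5552 = 26.5552

26.5552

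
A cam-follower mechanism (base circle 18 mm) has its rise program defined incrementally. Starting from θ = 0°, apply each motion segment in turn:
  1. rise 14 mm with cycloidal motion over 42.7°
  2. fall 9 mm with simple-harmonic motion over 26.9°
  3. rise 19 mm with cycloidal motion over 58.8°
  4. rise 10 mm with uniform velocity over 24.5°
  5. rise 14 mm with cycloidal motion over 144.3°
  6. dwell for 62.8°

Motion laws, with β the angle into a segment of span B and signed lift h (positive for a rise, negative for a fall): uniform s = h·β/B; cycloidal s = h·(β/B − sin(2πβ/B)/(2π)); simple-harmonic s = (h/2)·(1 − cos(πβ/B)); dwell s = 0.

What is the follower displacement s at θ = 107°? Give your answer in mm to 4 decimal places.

seg 1 [0°–42.7°] cycloidal, h=14: full span → s += 14 → s = 14.0000
seg 2 [42.7°–69.6°] simple-harmonic, h=-9: full span → s += -9 → s = 5.0000
seg 3 [69.6°–128.4°] cycloidal, h=19: θ=107° here. β=37.4, B=58.8. 19·(0.6361 − sin(2π·0.6361)/(2π)) = 14.3665 → s = 19.3665

19.3665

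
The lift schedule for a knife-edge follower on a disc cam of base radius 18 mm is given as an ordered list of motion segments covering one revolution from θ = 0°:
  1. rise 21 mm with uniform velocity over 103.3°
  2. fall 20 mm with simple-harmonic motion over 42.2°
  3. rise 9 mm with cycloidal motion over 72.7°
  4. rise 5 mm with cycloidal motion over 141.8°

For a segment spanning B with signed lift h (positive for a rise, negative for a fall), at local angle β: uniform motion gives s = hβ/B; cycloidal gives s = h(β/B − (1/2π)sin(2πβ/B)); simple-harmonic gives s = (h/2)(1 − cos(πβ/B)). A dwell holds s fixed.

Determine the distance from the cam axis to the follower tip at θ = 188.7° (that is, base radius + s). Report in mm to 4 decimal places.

seg 1 [0°–103.3°] uniform, h=21: full span → s += 21 → s = 21.0000
seg 2 [103.3°–145.5°] simple-harmonic, h=-20: full span → s += -20 → s = 1.0000
seg 3 [145.5°–218.2°] cycloidal, h=9: θ=188.7° here. β=43.2, B=72.7. 9·(0.5942 − sin(2π·0.5942)/(2π)) = 6.1473 → s = 7.1473
radial distance = base radius + s = 18 + 7.1473 = 25.1473

25.1473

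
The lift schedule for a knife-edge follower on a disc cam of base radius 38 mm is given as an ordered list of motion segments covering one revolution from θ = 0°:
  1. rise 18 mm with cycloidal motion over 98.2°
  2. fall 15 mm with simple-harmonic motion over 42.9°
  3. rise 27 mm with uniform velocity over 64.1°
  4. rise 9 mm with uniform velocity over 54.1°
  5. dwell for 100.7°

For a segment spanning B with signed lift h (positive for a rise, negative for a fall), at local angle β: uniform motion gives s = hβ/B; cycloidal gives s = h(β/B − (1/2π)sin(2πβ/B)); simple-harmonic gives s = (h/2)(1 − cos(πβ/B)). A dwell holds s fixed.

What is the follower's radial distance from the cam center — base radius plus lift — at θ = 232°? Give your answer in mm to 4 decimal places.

seg 1 [0°–98.2°] cycloidal, h=18: full span → s += 18 → s = 18.0000
seg 2 [98.2°–141.1°] simple-harmonic, h=-15: full span → s += -15 → s = 3.0000
seg 3 [141.1°–205.2°] uniform, h=27: full span → s += 27 → s = 30.0000
seg 4 [205.2°–259.3°] uniform, h=9: θ=232° here. β=26.8, B=54.1. 9·26.8/54.1 = 4.4584 → s = 34.4584
radial distance = base radius + s = 38 + 34.4584 = 72.4584

72.4584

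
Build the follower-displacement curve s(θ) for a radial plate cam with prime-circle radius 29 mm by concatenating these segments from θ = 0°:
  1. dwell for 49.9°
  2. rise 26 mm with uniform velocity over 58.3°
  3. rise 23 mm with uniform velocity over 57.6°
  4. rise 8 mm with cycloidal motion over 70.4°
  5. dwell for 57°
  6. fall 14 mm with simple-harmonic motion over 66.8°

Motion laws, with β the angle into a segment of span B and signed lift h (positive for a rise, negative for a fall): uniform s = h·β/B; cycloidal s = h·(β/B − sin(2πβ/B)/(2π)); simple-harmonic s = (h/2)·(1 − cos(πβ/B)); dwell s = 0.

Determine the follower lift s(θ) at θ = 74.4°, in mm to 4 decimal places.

seg 1 [0°–49.9°] dwell: s stays 0.0000
seg 2 [49.9°–108.2°] uniform, h=26: θ=74.4° here. β=24.5, B=58.3. 26·24.5/58.3 = 10.9262 → s = 10.9262

10.9262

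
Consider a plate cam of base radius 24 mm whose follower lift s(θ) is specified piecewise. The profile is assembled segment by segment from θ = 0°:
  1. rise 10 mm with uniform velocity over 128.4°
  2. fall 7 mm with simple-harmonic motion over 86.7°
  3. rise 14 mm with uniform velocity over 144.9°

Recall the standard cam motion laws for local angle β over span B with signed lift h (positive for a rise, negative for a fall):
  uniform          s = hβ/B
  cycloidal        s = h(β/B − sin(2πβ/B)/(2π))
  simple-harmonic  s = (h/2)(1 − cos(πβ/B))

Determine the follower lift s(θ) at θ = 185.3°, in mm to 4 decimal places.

seg 1 [0°–128.4°] uniform, h=10: full span → s += 10 → s = 10.0000
seg 2 [128.4°–215.1°] simple-harmonic, h=-7: θ=185.3° here. β=56.9, B=86.7. -7/2·(1 − cos(π·0.6563)) = -5.1502 → s = 4.8498

4.8498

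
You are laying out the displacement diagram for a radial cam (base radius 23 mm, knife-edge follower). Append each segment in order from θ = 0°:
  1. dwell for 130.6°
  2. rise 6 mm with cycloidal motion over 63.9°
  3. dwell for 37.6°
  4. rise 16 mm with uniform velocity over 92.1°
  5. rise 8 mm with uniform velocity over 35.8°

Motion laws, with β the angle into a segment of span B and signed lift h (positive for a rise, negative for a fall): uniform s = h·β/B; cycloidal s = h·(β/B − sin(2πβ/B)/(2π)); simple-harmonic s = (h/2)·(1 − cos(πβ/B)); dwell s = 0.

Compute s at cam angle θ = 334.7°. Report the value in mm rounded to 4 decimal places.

seg 1 [0°–130.6°] dwell: s stays 0.0000
seg 2 [130.6°–194.5°] cycloidal, h=6: full span → s += 6 → s = 6.0000
seg 3 [194.5°–232.1°] dwell: s stays 6.0000
seg 4 [232.1°–324.2°] uniform, h=16: full span → s += 16 → s = 22.0000
seg 5 [324.2°–360°] uniform, h=8: θ=334.7° here. β=10.5, B=35.8. 8·10.5/35.8 = 2.3464 → s = 24.3464

24.3464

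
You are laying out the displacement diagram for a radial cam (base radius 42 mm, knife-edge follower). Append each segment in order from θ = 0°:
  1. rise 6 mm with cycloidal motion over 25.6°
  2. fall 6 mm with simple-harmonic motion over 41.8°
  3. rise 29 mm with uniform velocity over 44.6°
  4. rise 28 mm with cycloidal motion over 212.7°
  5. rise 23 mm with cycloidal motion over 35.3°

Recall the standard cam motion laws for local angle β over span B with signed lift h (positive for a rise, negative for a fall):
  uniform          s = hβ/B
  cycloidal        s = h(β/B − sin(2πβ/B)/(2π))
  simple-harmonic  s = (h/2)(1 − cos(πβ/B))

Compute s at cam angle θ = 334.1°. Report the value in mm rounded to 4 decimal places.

seg 1 [0°–25.6°] cycloidal, h=6: full span → s += 6 → s = 6.0000
seg 2 [25.6°–67.4°] simple-harmonic, h=-6: full span → s += -6 → s = 0.0000
seg 3 [67.4°–112°] uniform, h=29: full span → s += 29 → s = 29.0000
seg 4 [112°–324.7°] cycloidal, h=28: full span → s += 28 → s = 57.0000
seg 5 [324.7°–360°] cycloidal, h=23: θ=334.1° here. β=9.4, B=35.3. 23·(0.2663 − sin(2π·0.2663)/(2π)) = 2.4832 → s = 59.4832

59.4832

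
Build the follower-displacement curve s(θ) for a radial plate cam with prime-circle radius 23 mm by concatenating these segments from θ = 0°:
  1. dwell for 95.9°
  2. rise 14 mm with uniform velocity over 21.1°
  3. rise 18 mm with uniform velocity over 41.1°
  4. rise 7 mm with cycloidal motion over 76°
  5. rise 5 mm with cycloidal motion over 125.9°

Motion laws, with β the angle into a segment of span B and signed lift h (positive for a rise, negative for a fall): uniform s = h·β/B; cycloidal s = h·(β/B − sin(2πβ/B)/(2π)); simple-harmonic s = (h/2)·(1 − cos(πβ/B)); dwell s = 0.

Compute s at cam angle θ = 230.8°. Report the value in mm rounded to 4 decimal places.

seg 1 [0°–95.9°] dwell: s stays 0.0000
seg 2 [95.9°–117°] uniform, h=14: full span → s += 14 → s = 14.0000
seg 3 [117°–158.1°] uniform, h=18: full span → s += 18 → s = 32.0000
seg 4 [158.1°–234.1°] cycloidal, h=7: θ=230.8° here. β=72.7, B=76. 7·(0.9566 − sin(2π·0.9566)/(2π)) = 6.9962 → s = 38.9962

38.9962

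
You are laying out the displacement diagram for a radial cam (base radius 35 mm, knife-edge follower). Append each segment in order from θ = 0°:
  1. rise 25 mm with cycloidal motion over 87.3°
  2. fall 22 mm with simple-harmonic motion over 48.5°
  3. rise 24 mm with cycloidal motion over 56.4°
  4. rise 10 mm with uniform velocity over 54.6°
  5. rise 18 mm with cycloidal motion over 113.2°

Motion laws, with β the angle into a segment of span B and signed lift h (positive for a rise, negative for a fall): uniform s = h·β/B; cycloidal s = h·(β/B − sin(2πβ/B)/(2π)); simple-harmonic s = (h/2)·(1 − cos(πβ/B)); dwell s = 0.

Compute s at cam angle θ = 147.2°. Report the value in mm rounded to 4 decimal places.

seg 1 [0°–87.3°] cycloidal, h=25: full span → s += 25 → s = 25.0000
seg 2 [87.3°–135.8°] simple-harmonic, h=-22: full span → s += -22 → s = 3.0000
seg 3 [135.8°–192.2°] cycloidal, h=24: θ=147.2° here. β=11.4, B=56.4. 24·(0.2021 − sin(2π·0.2021)/(2π)) = 1.2028 → s = 4.2028

4.2028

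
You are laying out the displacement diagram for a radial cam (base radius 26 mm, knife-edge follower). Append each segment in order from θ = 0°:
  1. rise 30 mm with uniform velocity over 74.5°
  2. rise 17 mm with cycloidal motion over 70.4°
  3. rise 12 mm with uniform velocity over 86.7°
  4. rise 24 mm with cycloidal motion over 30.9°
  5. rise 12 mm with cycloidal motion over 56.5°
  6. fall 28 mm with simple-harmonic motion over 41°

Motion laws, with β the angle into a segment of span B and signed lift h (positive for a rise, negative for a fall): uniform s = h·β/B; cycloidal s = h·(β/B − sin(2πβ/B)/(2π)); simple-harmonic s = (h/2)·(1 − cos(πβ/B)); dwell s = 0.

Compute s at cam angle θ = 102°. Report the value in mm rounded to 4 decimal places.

seg 1 [0°–74.5°] uniform, h=30: full span → s += 30 → s = 30.0000
seg 2 [74.5°–144.9°] cycloidal, h=17: θ=102° here. β=27.5, B=70.4. 17·(0.3906 − sin(2π·0.3906)/(2π)) = 4.9242 → s = 34.9242

34.9242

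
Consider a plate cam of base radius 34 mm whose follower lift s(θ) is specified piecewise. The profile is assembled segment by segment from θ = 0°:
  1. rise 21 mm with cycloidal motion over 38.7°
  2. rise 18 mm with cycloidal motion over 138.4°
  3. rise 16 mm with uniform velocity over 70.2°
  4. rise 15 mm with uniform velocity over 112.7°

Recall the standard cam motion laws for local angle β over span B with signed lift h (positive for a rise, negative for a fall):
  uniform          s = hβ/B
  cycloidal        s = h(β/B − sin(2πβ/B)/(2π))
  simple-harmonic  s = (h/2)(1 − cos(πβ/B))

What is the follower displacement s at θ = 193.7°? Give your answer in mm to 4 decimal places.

seg 1 [0°–38.7°] cycloidal, h=21: full span → s += 21 → s = 21.0000
seg 2 [38.7°–177.1°] cycloidal, h=18: full span → s += 18 → s = 39.0000
seg 3 [177.1°–247.3°] uniform, h=16: θ=193.7° here. β=16.6, B=70.2. 16·16.6/70.2 = 3.7835 → s = 42.7835

42.7835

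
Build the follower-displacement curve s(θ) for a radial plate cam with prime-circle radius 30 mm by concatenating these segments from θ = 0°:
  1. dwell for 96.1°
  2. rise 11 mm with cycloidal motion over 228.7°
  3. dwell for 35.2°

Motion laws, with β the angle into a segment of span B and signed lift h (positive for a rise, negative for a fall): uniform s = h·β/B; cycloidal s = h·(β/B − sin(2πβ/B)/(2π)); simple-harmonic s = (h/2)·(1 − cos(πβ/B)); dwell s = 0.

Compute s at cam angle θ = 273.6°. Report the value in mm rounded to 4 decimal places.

seg 1 [0°–96.1°] dwell: s stays 0.0000
seg 2 [96.1°–324.8°] cycloidal, h=11: θ=273.6° here. β=177.5, B=228.7. 11·(0.7761 − sin(2π·0.7761)/(2π)) = 10.2646 → s = 10.2646

10.2646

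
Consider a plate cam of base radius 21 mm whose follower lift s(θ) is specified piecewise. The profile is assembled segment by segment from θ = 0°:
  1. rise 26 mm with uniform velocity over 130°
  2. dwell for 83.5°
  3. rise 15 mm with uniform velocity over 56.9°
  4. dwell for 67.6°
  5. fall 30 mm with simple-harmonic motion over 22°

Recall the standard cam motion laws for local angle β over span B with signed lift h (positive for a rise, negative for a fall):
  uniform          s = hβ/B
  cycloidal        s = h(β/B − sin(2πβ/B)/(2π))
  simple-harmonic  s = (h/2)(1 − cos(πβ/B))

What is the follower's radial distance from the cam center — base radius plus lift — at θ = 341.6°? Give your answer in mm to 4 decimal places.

seg 1 [0°–130°] uniform, h=26: full span → s += 26 → s = 26.0000
seg 2 [130°–213.5°] dwell: s stays 26.0000
seg 3 [213.5°–270.4°] uniform, h=15: full span → s += 15 → s = 41.0000
seg 4 [270.4°–338°] dwell: s stays 41.0000
seg 5 [338°–360°] simple-harmonic, h=-30: θ=341.6° here. β=3.6, B=22. -30/2·(1 − cos(π·0.1636)) = -1.9388 → s = 39.0612
radial distance = base radius + s = 21 + 39.0612 = 60.0612

60.0612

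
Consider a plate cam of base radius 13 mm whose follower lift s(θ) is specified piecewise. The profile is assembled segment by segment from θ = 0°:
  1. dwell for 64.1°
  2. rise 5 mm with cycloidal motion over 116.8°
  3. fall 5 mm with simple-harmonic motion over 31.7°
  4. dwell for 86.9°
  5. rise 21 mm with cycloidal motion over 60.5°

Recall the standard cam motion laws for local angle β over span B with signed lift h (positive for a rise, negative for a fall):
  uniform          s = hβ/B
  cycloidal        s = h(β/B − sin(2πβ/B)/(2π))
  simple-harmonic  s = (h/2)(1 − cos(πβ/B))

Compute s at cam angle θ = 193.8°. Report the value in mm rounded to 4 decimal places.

seg 1 [0°–64.1°] dwell: s stays 0.0000
seg 2 [64.1°–180.9°] cycloidal, h=5: full span → s += 5 → s = 5.0000
seg 3 [180.9°–212.6°] simple-harmonic, h=-5: θ=193.8° here. β=12.9, B=31.7. -5/2·(1 − cos(π·0.4069)) = -1.7795 → s = 3.2205

3.2205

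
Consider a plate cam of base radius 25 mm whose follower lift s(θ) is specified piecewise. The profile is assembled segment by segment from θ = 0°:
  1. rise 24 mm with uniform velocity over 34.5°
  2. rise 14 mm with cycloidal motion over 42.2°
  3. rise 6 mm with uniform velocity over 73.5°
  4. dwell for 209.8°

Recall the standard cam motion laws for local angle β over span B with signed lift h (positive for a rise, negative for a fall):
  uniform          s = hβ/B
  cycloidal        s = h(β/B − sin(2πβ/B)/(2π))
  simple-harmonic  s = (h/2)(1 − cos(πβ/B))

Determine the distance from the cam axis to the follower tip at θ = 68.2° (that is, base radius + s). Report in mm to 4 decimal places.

seg 1 [0°–34.5°] uniform, h=24: full span → s += 24 → s = 24.0000
seg 2 [34.5°–76.7°] cycloidal, h=14: θ=68.2° here. β=33.7, B=42.2. 14·(0.7986 − sin(2π·0.7986)/(2π)) = 13.3053 → s = 37.3053
radial distance = base radius + s = 25 + 37.3053 = 62.3053

62.3053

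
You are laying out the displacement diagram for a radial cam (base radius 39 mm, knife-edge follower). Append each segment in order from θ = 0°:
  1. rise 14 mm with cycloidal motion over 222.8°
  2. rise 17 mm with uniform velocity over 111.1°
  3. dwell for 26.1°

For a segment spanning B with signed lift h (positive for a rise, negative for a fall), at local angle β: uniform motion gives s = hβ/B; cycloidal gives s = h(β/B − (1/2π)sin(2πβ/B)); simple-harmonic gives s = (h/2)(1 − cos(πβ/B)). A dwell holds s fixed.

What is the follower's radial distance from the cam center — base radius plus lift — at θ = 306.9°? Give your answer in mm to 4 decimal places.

seg 1 [0°–222.8°] cycloidal, h=14: full span → s += 14 → s = 14.0000
seg 2 [222.8°–333.9°] uniform, h=17: θ=306.9° here. β=84.1, B=111.1. 17·84.1/111.1 = 12.8686 → s = 26.8686
radial distance = base radius + s = 39 + 26.8686 = 65.8686

65.8686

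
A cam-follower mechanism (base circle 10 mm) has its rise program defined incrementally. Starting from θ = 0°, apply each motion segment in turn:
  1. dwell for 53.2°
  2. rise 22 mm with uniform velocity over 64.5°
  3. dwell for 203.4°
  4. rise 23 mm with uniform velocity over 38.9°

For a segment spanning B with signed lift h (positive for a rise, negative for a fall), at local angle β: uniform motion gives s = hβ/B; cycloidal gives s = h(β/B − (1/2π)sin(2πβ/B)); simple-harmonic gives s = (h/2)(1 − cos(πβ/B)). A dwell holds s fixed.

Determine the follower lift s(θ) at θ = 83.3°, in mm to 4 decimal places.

seg 1 [0°–53.2°] dwell: s stays 0.0000
seg 2 [53.2°–117.7°] uniform, h=22: θ=83.3° here. β=30.1, B=64.5. 22·30.1/64.5 = 10.2667 → s = 10.2667

10.2667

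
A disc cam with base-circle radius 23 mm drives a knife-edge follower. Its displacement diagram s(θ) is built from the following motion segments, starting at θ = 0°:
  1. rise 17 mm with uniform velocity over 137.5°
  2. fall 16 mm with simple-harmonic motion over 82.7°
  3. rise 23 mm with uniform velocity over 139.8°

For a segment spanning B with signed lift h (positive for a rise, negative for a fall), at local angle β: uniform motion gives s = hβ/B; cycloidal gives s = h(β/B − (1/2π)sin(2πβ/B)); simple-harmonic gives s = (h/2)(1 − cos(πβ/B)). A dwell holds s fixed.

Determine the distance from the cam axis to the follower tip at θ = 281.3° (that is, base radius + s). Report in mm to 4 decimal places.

seg 1 [0°–137.5°] uniform, h=17: full span → s += 17 → s = 17.0000
seg 2 [137.5°–220.2°] simple-harmonic, h=-16: full span → s += -16 → s = 1.0000
seg 3 [220.2°–360°] uniform, h=23: θ=281.3° here. β=61.1, B=139.8. 23·61.1/139.8 = 10.0522 → s = 11.0522
radial distance = base radius + s = 23 + 11.0522 = 34.0522

34.0522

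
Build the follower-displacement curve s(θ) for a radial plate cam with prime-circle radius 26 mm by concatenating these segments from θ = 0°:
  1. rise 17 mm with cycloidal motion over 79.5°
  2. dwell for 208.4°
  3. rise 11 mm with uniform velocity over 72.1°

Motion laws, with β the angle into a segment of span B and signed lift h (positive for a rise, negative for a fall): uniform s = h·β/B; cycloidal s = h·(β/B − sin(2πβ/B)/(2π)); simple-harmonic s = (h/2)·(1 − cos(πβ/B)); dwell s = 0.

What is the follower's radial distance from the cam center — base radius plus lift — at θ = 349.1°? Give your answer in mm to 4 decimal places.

seg 1 [0°–79.5°] cycloidal, h=17: full span → s += 17 → s = 17.0000
seg 2 [79.5°–287.9°] dwell: s stays 17.0000
seg 3 [287.9°–360°] uniform, h=11: θ=349.1° here. β=61.2, B=72.1. 11·61.2/72.1 = 9.3370 → s = 26.3370
radial distance = base radius + s = 26 + 26.3370 = 52.3370

52.3370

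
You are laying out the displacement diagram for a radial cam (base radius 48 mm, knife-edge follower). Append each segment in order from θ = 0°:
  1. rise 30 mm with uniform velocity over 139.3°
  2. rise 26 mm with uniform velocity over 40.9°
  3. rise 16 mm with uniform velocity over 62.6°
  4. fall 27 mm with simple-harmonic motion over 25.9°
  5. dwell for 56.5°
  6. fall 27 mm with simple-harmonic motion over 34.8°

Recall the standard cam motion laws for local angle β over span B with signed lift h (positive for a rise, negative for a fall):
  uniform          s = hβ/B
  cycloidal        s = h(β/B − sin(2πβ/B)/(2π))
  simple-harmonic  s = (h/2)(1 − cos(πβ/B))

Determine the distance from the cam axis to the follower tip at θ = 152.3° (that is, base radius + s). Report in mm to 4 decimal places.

seg 1 [0°–139.3°] uniform, h=30: full span → s += 30 → s = 30.0000
seg 2 [139.3°–180.2°] uniform, h=26: θ=152.3° here. β=13, B=40.9. 26·13/40.9 = 8.2641 → s = 38.2641
radial distance = base radius + s = 48 + 38.2641 = 86.2641

86.2641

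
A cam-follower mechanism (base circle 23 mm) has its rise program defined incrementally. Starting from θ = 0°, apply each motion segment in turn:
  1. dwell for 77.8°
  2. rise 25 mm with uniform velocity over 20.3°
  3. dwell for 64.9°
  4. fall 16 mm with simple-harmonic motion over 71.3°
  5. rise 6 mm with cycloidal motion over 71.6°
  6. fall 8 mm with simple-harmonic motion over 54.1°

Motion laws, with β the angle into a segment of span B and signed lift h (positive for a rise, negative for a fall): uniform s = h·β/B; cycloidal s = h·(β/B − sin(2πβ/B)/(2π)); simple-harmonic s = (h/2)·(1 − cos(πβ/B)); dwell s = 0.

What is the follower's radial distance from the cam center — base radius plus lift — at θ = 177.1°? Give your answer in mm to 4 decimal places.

seg 1 [0°–77.8°] dwell: s stays 0.0000
seg 2 [77.8°–98.1°] uniform, h=25: full span → s += 25 → s = 25.0000
seg 3 [98.1°–163°] dwell: s stays 25.0000
seg 4 [163°–234.3°] simple-harmonic, h=-16: θ=177.1° here. β=14.1, B=71.3. -16/2·(1 − cos(π·0.1978)) = -1.4949 → s = 23.5051
radial distance = base radius + s = 23 + 23.5051 = 46.5051

46.5051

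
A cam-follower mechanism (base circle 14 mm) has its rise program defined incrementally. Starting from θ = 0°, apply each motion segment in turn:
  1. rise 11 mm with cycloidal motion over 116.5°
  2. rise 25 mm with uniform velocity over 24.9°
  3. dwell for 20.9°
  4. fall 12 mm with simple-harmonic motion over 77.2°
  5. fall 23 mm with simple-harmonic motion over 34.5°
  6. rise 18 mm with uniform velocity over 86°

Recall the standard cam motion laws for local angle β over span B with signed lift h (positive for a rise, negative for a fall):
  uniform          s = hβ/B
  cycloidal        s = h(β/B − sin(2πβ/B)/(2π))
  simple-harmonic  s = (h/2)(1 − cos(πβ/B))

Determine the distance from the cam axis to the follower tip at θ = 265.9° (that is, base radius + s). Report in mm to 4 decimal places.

seg 1 [0°–116.5°] cycloidal, h=11: full span → s += 11 → s = 11.0000
seg 2 [116.5°–141.4°] uniform, h=25: full span → s += 25 → s = 36.0000
seg 3 [141.4°–162.3°] dwell: s stays 36.0000
seg 4 [162.3°–239.5°] simple-harmonic, h=-12: full span → s += -12 → s = 24.0000
seg 5 [239.5°–274°] simple-harmonic, h=-23: θ=265.9° here. β=26.4, B=34.5. -23/2·(1 − cos(π·0.7652)) = -20.0110 → s = 3.9890
radial distance = base radius + s = 14 + 3.9890 = 17.9890

17.9890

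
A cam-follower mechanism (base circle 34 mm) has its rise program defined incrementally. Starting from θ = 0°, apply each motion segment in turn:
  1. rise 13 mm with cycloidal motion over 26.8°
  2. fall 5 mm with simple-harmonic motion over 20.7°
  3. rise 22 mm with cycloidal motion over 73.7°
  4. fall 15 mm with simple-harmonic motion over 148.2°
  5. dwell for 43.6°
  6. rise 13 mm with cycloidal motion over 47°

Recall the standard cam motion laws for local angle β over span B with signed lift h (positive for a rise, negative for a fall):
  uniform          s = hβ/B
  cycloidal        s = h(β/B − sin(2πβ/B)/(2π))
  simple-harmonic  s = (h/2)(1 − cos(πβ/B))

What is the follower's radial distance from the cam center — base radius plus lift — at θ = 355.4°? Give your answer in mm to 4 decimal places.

seg 1 [0°–26.8°] cycloidal, h=13: full span → s += 13 → s = 13.0000
seg 2 [26.8°–47.5°] simple-harmonic, h=-5: full span → s += -5 → s = 8.0000
seg 3 [47.5°–121.2°] cycloidal, h=22: full span → s += 22 → s = 30.0000
seg 4 [121.2°–269.4°] simple-harmonic, h=-15: full span → s += -15 → s = 15.0000
seg 5 [269.4°–313°] dwell: s stays 15.0000
seg 6 [313°–360°] cycloidal, h=13: θ=355.4° here. β=42.4, B=47. 13·(0.9021 − sin(2π·0.9021)/(2π)) = 12.9213 → s = 27.9213
radial distance = base radius + s = 34 + 27.9213 = 61.9213

61.9213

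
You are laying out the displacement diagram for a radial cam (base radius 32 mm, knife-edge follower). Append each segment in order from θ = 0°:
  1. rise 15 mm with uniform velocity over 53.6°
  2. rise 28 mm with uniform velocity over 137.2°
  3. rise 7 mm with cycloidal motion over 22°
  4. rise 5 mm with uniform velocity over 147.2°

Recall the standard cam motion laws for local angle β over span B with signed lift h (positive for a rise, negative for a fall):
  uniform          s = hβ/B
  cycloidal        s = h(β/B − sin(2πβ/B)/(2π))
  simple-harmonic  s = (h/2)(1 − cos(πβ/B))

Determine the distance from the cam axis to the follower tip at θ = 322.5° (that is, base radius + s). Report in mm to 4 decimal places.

seg 1 [0°–53.6°] uniform, h=15: full span → s += 15 → s = 15.0000
seg 2 [53.6°–190.8°] uniform, h=28: full span → s += 28 → s = 43.0000
seg 3 [190.8°–212.8°] cycloidal, h=7: full span → s += 7 → s = 50.0000
seg 4 [212.8°–360°] uniform, h=5: θ=322.5° here. β=109.7, B=147.2. 5·109.7/147.2 = 3.7262 → s = 53.7262
radial distance = base radius + s = 32 + 53.7262 = 85.7262

85.7262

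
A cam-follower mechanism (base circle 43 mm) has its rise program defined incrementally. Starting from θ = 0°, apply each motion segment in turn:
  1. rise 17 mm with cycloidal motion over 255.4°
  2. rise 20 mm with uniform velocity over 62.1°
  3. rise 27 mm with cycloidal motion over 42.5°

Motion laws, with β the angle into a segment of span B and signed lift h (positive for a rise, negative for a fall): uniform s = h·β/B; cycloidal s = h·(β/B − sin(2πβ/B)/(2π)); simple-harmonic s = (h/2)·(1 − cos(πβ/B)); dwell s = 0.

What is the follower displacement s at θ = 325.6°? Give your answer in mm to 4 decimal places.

seg 1 [0°–255.4°] cycloidal, h=17: full span → s += 17 → s = 17.0000
seg 2 [255.4°–317.5°] uniform, h=20: full span → s += 20 → s = 37.0000
seg 3 [317.5°–360°] cycloidal, h=27: θ=325.6° here. β=8.1, B=42.5. 27·(0.1906 − sin(2π·0.1906)/(2π)) = 1.1446 → s = 38.1446

38.1446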